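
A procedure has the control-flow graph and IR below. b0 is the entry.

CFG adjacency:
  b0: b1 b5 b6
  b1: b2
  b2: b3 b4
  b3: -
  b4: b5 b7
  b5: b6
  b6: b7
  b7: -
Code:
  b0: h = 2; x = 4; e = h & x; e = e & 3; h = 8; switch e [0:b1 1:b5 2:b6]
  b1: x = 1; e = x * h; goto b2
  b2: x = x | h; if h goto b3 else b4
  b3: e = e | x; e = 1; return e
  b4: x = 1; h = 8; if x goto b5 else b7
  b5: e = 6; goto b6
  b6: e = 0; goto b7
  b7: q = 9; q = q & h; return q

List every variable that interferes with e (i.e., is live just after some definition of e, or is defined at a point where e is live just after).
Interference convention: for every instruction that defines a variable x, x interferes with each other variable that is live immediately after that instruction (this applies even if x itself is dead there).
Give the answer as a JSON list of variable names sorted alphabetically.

Block summaries:
  b0 def {e,h,x} use ∅
  b1 def {e,x} use {h}
  b2 def {x} use {h,x}
  b3 def {e} use {e,x}
  b4 def {h,x} use ∅
  b5 def {e} use ∅
  b6 def {e} use ∅
  b7 def {q} use {h}

Live sets:
  b0: in=∅ out={h}
  b1: in={h} out={e,h,x}
  b2: in={e,h,x} out={e,x}
  b3: in={e,x} out=∅
  b4: in=∅ out={h}
  b5: in={h} out={h}
  b6: in={h} out={h}
  b7: in={h} out=∅

Interfere edges:
  e: {h,x}
  h: {e,q,x}
  q: {h}
  x: {e,h}

N(e) = ["h", "x"]

Answer: ["h", "x"]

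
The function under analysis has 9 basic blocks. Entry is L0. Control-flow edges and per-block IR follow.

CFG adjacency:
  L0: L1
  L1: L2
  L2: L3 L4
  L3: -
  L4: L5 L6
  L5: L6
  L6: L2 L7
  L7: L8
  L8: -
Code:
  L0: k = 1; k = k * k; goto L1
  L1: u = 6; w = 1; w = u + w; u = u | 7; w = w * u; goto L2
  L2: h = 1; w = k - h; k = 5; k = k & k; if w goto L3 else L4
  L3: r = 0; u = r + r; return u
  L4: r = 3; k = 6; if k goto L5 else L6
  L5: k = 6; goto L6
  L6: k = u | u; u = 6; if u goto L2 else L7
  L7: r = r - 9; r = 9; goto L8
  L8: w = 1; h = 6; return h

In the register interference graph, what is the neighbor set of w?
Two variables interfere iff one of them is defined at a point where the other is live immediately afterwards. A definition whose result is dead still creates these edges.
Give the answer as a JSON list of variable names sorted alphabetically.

Per-block:
  L0: def={k} ue=∅
  L1: def={u,w} ue=∅
  L2: def={h,k,w} ue={k}
  L3: def={r,u} ue=∅
  L4: def={k,r} ue=∅
  L5: def={k} ue=∅
  L6: def={k,u} ue={u}
  L7: def={r} ue={r}
  L8: def={h,w} ue=∅

Live sets:
  L0: in=∅ out={k}
  L1: in={k} out={k,u}
  L2: in={k,u} out={u}
  L3: in=∅ out=∅
  L4: in={u} out={r,u}
  L5: in={r,u} out={r,u}
  L6: in={r,u} out={k,r,u}
  L7: in={r} out=∅
  L8: in=∅ out=∅

Interference:
  h: {k,u}
  k: {h,r,u,w}
  r: {k,u}
  u: {h,k,r,w}
  w: {k,u}

N(w) = ["k", "u"]

Answer: ["k", "u"]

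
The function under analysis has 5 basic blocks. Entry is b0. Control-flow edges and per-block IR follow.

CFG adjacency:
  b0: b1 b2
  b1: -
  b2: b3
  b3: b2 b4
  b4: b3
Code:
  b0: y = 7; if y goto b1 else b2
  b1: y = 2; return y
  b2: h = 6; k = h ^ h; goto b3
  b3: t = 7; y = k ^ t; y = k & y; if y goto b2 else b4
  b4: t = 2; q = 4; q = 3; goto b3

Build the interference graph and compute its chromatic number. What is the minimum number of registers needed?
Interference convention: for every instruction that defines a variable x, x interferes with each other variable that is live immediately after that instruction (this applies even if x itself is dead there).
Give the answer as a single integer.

Answer: 2

Working:
def/use:
  b0: def={y} ue=∅
  b1: def={y} ue=∅
  b2: def={h,k} ue=∅
  b3: def={t,y} ue={k}
  b4: def={q,t} ue=∅

Live sets:
  live b0: ∅→∅
  live b1: ∅→∅
  live b2: ∅→{k}
  live b3: {k}→{k}
  live b4: {k}→{k}

Interfere edges:
  h↔∅
  k↔{q,t,y}
  q↔{k}
  t↔{k}
  y↔{k}

Registers:
  lower bound: {k,q} mutually conflict ⇒ χ ≥ 2
  2-colouring: r0={h,k}  r1={q,t,y}
  χ = 2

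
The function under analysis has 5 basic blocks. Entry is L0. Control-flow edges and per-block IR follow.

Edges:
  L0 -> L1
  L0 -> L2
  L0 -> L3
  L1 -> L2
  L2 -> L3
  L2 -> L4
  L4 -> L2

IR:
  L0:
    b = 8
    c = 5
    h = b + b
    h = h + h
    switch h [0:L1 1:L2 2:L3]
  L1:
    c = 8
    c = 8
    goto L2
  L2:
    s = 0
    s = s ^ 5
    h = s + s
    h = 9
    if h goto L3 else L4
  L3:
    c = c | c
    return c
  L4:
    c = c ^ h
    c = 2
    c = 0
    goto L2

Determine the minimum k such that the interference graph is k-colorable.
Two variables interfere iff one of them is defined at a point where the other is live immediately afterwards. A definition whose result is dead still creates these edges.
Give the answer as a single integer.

Block summaries:
  L0: {b,c,h} / ∅
  L1: {c} / ∅
  L2: {h,s} / ∅
  L3: {c} / {c}
  L4: {c} / {c,h}

Live sets:
  live L0: ∅→{c}
  live L1: ∅→{c}
  live L2: {c}→{c,h}
  live L3: {c}→∅
  live L4: {c,h}→{c}

Interference:
  b — {c}
  c — {b,h,s}
  h — {c}
  s — {c}

Registers:
  {b,c} pairwise interfere (2-clique) ⇒ χ ≥ 2
  assign b→R1 c→R0 h→R1 s→R1 — no edge inside a register ⇒ χ ≤ 2
  χ = 2

Answer: 2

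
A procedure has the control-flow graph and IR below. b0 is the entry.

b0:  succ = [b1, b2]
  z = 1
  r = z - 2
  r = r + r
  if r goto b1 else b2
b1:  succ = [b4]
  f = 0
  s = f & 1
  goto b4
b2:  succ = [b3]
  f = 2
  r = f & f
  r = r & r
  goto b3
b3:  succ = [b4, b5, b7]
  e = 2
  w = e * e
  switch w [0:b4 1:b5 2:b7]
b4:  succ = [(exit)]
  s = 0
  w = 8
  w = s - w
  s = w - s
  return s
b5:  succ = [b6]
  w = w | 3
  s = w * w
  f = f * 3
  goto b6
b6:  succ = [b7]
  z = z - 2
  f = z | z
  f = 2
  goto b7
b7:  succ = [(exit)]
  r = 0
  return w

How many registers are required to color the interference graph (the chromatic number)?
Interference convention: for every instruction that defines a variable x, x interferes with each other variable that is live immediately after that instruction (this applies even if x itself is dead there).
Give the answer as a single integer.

def/use:
  b0: def={r,z} ue=∅
  b1: def={f,s} ue=∅
  b2: def={f,r} ue=∅
  b3: def={e,w} ue=∅
  b4: def={s,w} ue=∅
  b5: def={f,s,w} ue={f,w}
  b6: def={f,z} ue={z}
  b7: def={r} ue={w}

Liveness:
  live b0: ∅→{z}
  live b1: ∅→∅
  live b2: {z}→{f,z}
  live b3: {f,z}→{f,w,z}
  live b4: ∅→∅
  live b5: {f,w,z}→{w,z}
  live b6: {w,z}→{w}
  live b7: {w}→∅

Interference:
  e↔{f,z}
  f↔{e,r,s,w,z}
  r↔{f,w,z}
  s↔{f,w,z}
  w↔{f,r,s,z}
  z↔{e,f,r,s,w}

Colouring:
  clique {f,r,w,z} ⇒ need ≥ 4
  4-colouring: R0={f}  R1={z}  R2={e,w}  R3={r,s}
  χ = 4

Answer: 4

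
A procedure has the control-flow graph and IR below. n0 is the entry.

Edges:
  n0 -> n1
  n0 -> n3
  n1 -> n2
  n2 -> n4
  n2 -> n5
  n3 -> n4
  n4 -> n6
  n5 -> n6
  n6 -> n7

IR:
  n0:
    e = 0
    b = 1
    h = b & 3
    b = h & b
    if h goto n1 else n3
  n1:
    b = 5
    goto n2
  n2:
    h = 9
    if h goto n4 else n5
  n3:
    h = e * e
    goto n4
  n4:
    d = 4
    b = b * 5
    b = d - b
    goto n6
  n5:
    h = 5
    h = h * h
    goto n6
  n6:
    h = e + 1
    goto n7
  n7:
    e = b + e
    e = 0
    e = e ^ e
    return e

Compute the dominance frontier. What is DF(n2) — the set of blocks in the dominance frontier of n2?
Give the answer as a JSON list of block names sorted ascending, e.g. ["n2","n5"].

idom tree: n1←n0 n2←n1 n3←n0 n4←n0 n5←n2 n6←n0 n7←n6
Dom at joins:
  n4: preds {n2,n3}: {n0,n1,n2} ∩ {n0,n3} = {n0}; idom=n0
  n6: preds {n4,n5}: {n0,n4} ∩ {n0,n1,n2,n5} = {n0}; idom=n0

DF derivation:
  join n4 pred n2: n2→n1 stop@n0
  join n4 pred n3: n3 stop@n0
  join n6 pred n4: n4 stop@n0
  join n6 pred n5: n5→n2→n1 stop@n0
  DF(n0)=∅
  DF(n1)={n4,n6}
  DF(n2)={n4,n6}
  DF(n3)={n4}
  DF(n4)={n6}
  DF(n5)={n6}
  DF(n6)=∅
  DF(n7)=∅

DF(n2) = ["n4", "n6"]

Answer: ["n4", "n6"]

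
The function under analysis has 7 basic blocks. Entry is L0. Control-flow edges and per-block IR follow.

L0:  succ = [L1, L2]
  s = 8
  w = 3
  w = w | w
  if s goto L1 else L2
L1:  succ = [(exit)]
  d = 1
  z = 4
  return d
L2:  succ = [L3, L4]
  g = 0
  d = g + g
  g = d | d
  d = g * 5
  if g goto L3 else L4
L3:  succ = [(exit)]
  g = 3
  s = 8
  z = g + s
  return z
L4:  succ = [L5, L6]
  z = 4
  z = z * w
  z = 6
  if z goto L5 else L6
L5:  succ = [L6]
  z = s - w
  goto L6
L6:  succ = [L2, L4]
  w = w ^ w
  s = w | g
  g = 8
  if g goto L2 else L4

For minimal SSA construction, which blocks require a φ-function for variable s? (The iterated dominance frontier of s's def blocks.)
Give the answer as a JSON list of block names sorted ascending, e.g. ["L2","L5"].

idom tree: L1←L0 L2←L0 L3←L2 L4←L2 L5←L4 L6←L4
Dom∩ at merges:
  L2: preds {L0,L6}: {L0} ∩ {L0,L2,L4,L6} = {L0}; idom=L0
  L4: preds {L2,L6}: {L0,L2} ∩ {L0,L2,L4,L6} = {L0,L2}; idom=L2
  L6: preds {L4,L5}: {L0,L2,L4} ∩ {L0,L2,L4,L5} = {L0,L2,L4}; idom=L4

DF walk-up:
  join L2 pred L0: · stop@L0
  join L2 pred L6: L6→L4→L2 stop@L0
  join L4 pred L2: · stop@L2
  join L4 pred L6: L6→L4 stop@L2
  join L6 pred L4: · stop@L4
  join L6 pred L5: L5 stop@L4
  L0: DF=∅
  L1: DF=∅
  L2: DF={L2}
  L3: DF=∅
  L4: DF={L2,L4}
  L5: DF={L6}
  L6: DF={L2,L4}

φ for s: defs {L0,L3,L6}
  DF⁺ = {L2,L4}

Answer: ["L2", "L4"]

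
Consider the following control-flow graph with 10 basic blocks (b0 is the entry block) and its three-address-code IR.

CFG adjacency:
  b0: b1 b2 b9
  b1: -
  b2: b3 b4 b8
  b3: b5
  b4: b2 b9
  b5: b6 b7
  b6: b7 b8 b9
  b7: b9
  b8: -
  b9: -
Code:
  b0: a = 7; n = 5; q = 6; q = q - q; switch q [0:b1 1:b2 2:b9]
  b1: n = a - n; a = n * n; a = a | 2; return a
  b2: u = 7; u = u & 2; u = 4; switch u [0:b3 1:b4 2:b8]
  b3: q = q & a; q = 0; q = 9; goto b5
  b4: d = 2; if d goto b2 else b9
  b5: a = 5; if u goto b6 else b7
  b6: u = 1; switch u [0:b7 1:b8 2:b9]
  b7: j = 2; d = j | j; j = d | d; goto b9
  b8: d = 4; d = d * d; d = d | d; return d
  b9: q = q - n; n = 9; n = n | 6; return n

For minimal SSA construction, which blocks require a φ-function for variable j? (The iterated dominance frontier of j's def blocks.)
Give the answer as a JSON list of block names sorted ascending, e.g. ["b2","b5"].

idom tree: b1←b0 b2←b0 b3←b2 b4←b2 b5←b3 b6←b5 b7←b5 b8←b2 b9←b0
Join-block Dom:
  b2: preds {b0,b4}: {b0} ∩ {b0,b2,b4} = {b0}; idom=b0
  b7: preds {b5,b6}: {b0,b2,b3,b5} ∩ {b0,b2,b3,b5,b6} = {b0,b2,b3,b5}; idom=b5
  b8: preds {b2,b6}: {b0,b2} ∩ {b0,b2,b3,b5,b6} = {b0,b2}; idom=b2
  b9: preds {b0,b4,b6,b7}: {b0} ∩ {b0,b2,b4} ∩ {b0,b2,b3,b5,b6} ∩ {b0,b2,b3,b5,b7} = {b0}; idom=b0

DF derivation:
  b2←b0: walk · to b0
  b2←b4: walk b4→b2 to b0
  b7←b5: walk · to b5
  b7←b6: walk b6 to b5
  b8←b2: walk · to b2
  b8←b6: walk b6→b5→b3 to b2
  b9←b0: walk · to b0
  b9←b4: walk b4→b2 to b0
  b9←b6: walk b6→b5→b3→b2 to b0
  b9←b7: walk b7→b5→b3→b2 to b0
  DF(b0)=∅
  DF(b1)=∅
  DF(b2)={b2,b9}
  DF(b3)={b8,b9}
  DF(b4)={b2,b9}
  DF(b5)={b8,b9}
  DF(b6)={b7,b8,b9}
  DF(b7)={b9}
  DF(b8)=∅
  DF(b9)=∅

φ for j: defs {b7}
  DF⁺ = {b9}

Answer: ["b9"]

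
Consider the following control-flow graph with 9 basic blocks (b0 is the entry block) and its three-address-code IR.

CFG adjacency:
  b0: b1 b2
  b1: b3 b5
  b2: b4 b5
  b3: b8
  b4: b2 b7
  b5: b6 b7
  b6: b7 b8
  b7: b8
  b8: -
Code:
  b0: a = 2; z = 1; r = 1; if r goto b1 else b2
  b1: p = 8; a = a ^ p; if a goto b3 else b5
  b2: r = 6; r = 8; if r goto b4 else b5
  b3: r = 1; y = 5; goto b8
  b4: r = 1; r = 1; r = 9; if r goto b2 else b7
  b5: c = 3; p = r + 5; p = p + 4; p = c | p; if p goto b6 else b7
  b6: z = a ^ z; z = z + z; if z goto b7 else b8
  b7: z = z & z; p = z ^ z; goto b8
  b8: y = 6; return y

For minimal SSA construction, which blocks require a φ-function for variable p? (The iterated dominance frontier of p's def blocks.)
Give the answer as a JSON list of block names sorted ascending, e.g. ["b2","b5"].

idom tree: b1←b0 b2←b0 b3←b1 b4←b2 b5←b0 b6←b5 b7←b0 b8←b0
Dom∩ at merges:
  b2: preds {b0,b4}: {b0} ∩ {b0,b2,b4} = {b0}; idom=b0
  b5: preds {b1,b2}: {b0,b1} ∩ {b0,b2} = {b0}; idom=b0
  b7: preds {b4,b5,b6}: {b0,b2,b4} ∩ {b0,b5} ∩ {b0,b5,b6} = {b0}; idom=b0
  b8: preds {b3,b6,b7}: {b0,b1,b3} ∩ {b0,b5,b6} ∩ {b0,b7} = {b0}; idom=b0

Frontier:
  b2←b0: walk · to b0
  b2←b4: walk b4→b2 to b0
  b5←b1: walk b1 to b0
  b5←b2: walk b2 to b0
  b7←b4: walk b4→b2 to b0
  b7←b5: walk b5 to b0
  b7←b6: walk b6→b5 to b0
  b8←b3: walk b3→b1 to b0
  b8←b6: walk b6→b5 to b0
  b8←b7: walk b7 to b0
  b0 → ∅
  b1 → {b5,b8}
  b2 → {b2,b5,b7}
  b3 → {b8}
  b4 → {b2,b7}
  b5 → {b7,b8}
  b6 → {b7,b8}
  b7 → {b8}
  b8 → ∅

φ for p: defs {b1,b5,b7}
  DF⁺ = {b5,b7,b8}

Answer: ["b5", "b7", "b8"]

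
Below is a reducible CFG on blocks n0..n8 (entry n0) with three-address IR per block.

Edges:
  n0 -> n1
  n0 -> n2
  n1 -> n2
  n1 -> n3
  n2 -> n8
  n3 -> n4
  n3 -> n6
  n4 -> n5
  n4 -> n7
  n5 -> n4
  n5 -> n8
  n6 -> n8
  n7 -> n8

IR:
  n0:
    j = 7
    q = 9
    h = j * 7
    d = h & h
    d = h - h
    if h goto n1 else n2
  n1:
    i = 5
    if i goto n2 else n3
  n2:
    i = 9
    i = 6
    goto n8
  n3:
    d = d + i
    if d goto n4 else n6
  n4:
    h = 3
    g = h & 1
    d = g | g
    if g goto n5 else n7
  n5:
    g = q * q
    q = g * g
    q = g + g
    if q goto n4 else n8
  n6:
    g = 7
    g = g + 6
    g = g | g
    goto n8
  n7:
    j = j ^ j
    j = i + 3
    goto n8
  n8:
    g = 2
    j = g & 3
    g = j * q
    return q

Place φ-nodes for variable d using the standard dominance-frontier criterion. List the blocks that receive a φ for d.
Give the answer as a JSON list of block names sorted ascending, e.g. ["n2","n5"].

idom tree: n1←n0 n2←n0 n3←n1 n4←n3 n5←n4 n6←n3 n7←n4 n8←n0
Dom at joins:
  n2: preds {n0,n1}: {n0} ∩ {n0,n1} = {n0}; idom=n0
  n4: preds {n3,n5}: {n0,n1,n3} ∩ {n0,n1,n3,n4,n5} = {n0,n1,n3}; idom=n3
  n8: preds {n2,n5,n6,n7}: {n0,n2} ∩ {n0,n1,n3,n4,n5} ∩ {n0,n1,n3,n6} ∩ {n0,n1,n3,n4,n7} = {n0}; idom=n0

DF walk-up:
  join n2 pred n0: · stop@n0
  join n2 pred n1: n1 stop@n0
  join n4 pred n3: · stop@n3
  join n4 pred n5: n5→n4 stop@n3
  join n8 pred n2: n2 stop@n0
  join n8 pred n5: n5→n4→n3→n1 stop@n0
  join n8 pred n6: n6→n3→n1 stop@n0
  join n8 pred n7: n7→n4→n3→n1 stop@n0
  n0: DF=∅
  n1: DF={n2,n8}
  n2: DF={n8}
  n3: DF={n8}
  n4: DF={n4,n8}
  n5: DF={n4,n8}
  n6: DF={n8}
  n7: DF={n8}
  n8: DF=∅

φ for d: defs {n0,n3,n4}
  DF⁺ = {n4,n8}

Answer: ["n4", "n8"]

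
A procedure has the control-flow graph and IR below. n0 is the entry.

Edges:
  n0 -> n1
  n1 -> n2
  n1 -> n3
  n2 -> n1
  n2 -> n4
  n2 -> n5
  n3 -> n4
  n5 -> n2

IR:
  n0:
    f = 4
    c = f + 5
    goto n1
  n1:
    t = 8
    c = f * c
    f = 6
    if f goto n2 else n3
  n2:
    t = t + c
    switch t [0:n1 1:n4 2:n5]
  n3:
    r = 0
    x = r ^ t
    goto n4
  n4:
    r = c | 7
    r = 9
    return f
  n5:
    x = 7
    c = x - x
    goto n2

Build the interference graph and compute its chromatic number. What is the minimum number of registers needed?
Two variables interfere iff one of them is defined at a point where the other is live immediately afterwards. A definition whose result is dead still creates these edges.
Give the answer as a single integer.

Block summaries:
  n0 def {c,f} use ∅
  n1 def {c,f,t} use {c,f}
  n2 def {t} use {c,t}
  n3 def {r,x} use {t}
  n4 def {r} use {c,f}
  n5 def {c,x} use ∅

Liveness:
  n0 li=∅ lo={c,f}
  n1 li={c,f} lo={c,f,t}
  n2 li={c,f,t} lo={c,f,t}
  n3 li={c,f,t} lo={c,f}
  n4 li={c,f} lo=∅
  n5 li={f,t} lo={c,f,t}

Interference:
  c — {f,r,t,x}
  f — {c,r,t,x}
  r — {c,f,t}
  t — {c,f,r,x}
  x — {c,f,t}

Colouring:
  {c,f,r,t} pairwise interfere (4-clique) ⇒ χ ≥ 4
  4-colouring: R0={c}  R1={f}  R2={t}  R3={r,x}
  χ = 4

Answer: 4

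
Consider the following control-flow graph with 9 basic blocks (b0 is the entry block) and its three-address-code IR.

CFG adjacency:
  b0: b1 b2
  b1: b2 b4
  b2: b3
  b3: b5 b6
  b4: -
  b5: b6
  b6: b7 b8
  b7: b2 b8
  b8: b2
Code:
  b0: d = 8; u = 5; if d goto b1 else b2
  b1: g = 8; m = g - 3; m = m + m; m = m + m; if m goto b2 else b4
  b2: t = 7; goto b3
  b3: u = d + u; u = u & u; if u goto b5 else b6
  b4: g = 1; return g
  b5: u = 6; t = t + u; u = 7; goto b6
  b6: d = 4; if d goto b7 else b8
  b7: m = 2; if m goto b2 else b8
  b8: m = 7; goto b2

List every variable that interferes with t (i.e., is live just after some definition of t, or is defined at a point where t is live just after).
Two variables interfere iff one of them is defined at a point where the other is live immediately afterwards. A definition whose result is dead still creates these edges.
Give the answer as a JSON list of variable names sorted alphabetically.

Answer: ["d", "u"]

Derivation:
Block summaries:
  b0: {d,u} / ∅
  b1: {g,m} / ∅
  b2: {t} / ∅
  b3: {u} / {d,u}
  b4: {g} / ∅
  b5: {t,u} / {t}
  b6: {d} / ∅
  b7: {m} / ∅
  b8: {m} / ∅

Live sets:
  b0: in=∅ out={d,u}
  b1: in={d,u} out={d,u}
  b2: in={d,u} out={d,t,u}
  b3: in={d,t,u} out={t,u}
  b4: in=∅ out=∅
  b5: in={t} out={u}
  b6: in={u} out={d,u}
  b7: in={d,u} out={d,u}
  b8: in={d,u} out={d,u}

Conflict graph:
  d: {g,m,t,u}
  g: {d,u}
  m: {d,u}
  t: {d,u}
  u: {d,g,m,t}

N(t) = ["d", "u"]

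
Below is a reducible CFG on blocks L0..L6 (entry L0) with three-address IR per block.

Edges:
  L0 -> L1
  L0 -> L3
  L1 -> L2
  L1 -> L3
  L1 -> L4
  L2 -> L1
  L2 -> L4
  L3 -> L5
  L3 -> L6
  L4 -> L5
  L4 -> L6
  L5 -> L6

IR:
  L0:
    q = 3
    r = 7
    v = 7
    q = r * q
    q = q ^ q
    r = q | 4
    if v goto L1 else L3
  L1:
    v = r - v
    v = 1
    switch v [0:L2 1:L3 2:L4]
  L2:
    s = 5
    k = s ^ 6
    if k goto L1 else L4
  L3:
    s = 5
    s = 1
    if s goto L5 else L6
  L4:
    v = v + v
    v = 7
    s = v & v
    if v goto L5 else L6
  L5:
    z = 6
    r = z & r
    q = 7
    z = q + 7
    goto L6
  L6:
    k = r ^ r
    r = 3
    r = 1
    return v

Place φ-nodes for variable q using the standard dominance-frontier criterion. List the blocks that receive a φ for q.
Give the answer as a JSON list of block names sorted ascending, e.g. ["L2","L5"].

idom tree: L1←L0 L2←L1 L3←L0 L4←L1 L5←L0 L6←L0
Dom∩ at merges:
  L1: preds {L0,L2}: {L0} ∩ {L0,L1,L2} = {L0}; idom=L0
  L3: preds {L0,L1}: {L0} ∩ {L0,L1} = {L0}; idom=L0
  L4: preds {L1,L2}: {L0,L1} ∩ {L0,L1,L2} = {L0,L1}; idom=L1
  L5: preds {L3,L4}: {L0,L3} ∩ {L0,L1,L4} = {L0}; idom=L0
  L6: preds {L3,L4,L5}: {L0,L3} ∩ {L0,L1,L4} ∩ {L0,L5} = {L0}; idom=L0

Frontier:
  join L1 pred L0: · stop@L0
  join L1 pred L2: L2→L1 stop@L0
  join L3 pred L0: · stop@L0
  join L3 pred L1: L1 stop@L0
  join L4 pred L1: · stop@L1
  join L4 pred L2: L2 stop@L1
  join L5 pred L3: L3 stop@L0
  join L5 pred L4: L4→L1 stop@L0
  join L6 pred L3: L3 stop@L0
  join L6 pred L4: L4→L1 stop@L0
  join L6 pred L5: L5 stop@L0
  L0 → ∅
  L1 → {L1,L3,L5,L6}
  L2 → {L1,L4}
  L3 → {L5,L6}
  L4 → {L5,L6}
  L5 → {L6}
  L6 → ∅

φ for q: defs {L0,L5}
  DF⁺ = {L6}

Answer: ["L6"]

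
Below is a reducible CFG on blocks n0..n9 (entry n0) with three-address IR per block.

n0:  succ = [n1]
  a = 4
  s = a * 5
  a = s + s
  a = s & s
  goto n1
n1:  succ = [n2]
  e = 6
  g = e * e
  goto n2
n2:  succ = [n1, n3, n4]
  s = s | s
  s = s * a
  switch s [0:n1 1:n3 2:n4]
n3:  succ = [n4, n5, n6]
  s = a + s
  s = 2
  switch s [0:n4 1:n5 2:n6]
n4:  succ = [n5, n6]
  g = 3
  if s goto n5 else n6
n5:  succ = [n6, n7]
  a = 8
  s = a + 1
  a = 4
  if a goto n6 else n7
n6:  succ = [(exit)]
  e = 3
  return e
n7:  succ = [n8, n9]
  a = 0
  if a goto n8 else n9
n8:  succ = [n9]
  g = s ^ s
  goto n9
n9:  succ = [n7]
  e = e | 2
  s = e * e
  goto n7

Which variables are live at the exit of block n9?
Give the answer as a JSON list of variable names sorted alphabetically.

Block summaries:
  n0: {a,s} / ∅
  n1: {e,g} / ∅
  n2: {s} / {a,s}
  n3: {s} / {a,s}
  n4: {g} / {s}
  n5: {a,s} / ∅
  n6: {e} / ∅
  n7: {a} / ∅
  n8: {g} / {s}
  n9: {e,s} / {e}

Liveness:
  n0: in=∅ out={a,s}
  n1: in={a,s} out={a,e,s}
  n2: in={a,e,s} out={a,e,s}
  n3: in={a,e,s} out={e,s}
  n4: in={e,s} out={e}
  n5: in={e} out={e,s}
  n6: in=∅ out=∅
  n7: in={e,s} out={e,s}
  n8: in={e,s} out={e}
  n9: in={e} out={e,s}

live-out(n9) = ["e", "s"]

Answer: ["e", "s"]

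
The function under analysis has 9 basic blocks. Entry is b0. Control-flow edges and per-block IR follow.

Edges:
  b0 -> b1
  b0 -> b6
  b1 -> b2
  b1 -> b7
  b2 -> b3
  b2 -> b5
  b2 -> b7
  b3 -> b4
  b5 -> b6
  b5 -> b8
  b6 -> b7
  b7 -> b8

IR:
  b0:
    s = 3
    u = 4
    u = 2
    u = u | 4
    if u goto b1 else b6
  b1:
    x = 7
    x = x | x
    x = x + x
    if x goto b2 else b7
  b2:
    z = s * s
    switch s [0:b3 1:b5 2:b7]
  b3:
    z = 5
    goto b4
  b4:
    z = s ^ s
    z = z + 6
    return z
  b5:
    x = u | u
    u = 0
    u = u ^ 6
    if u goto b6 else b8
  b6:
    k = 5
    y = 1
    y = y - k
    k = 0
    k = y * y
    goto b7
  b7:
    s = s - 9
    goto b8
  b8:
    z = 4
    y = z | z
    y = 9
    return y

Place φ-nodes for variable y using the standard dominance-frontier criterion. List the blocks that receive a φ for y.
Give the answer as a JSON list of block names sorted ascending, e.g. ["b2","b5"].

Answer: ["b7", "b8"]

Derivation:
idom tree: b1←b0 b2←b1 b3←b2 b4←b3 b5←b2 b6←b0 b7←b0 b8←b0
Dom∩ at merges:
  b6: preds {b0,b5}: {b0} ∩ {b0,b1,b2,b5} = {b0}; idom=b0
  b7: preds {b1,b2,b6}: {b0,b1} ∩ {b0,b1,b2} ∩ {b0,b6} = {b0}; idom=b0
  b8: preds {b5,b7}: {b0,b1,b2,b5} ∩ {b0,b7} = {b0}; idom=b0

Frontier:
  b6←b0: walk · to b0
  b6←b5: walk b5→b2→b1 to b0
  b7←b1: walk b1 to b0
  b7←b2: walk b2→b1 to b0
  b7←b6: walk b6 to b0
  b8←b5: walk b5→b2→b1 to b0
  b8←b7: walk b7 to b0
  b0 → ∅
  b1 → {b6,b7,b8}
  b2 → {b6,b7,b8}
  b3 → ∅
  b4 → ∅
  b5 → {b6,b8}
  b6 → {b7}
  b7 → {b8}
  b8 → ∅

φ for y: defs {b6,b8}
  DF⁺ = {b7,b8}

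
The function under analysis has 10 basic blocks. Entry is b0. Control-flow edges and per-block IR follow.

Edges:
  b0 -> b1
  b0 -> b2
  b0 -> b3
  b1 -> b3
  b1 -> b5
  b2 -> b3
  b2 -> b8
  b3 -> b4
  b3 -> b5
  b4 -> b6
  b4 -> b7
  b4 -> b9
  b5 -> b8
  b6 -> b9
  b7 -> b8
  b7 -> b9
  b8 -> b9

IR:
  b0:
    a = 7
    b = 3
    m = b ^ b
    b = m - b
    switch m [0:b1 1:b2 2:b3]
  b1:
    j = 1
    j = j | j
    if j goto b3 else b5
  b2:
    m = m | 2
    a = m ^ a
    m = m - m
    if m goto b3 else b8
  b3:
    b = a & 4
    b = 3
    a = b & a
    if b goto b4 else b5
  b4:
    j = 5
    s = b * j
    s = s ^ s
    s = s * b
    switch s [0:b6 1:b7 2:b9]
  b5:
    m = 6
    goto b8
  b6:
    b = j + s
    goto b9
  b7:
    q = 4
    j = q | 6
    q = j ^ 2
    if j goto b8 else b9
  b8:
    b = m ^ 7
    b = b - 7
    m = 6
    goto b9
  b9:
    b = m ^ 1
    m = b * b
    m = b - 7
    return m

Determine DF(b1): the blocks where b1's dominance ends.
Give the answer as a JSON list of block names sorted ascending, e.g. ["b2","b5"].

idom tree: b1←b0 b2←b0 b3←b0 b4←b3 b5←b0 b6←b4 b7←b4 b8←b0 b9←b0
Dom∩ at merges:
  b3: preds {b0,b1,b2}: {b0} ∩ {b0,b1} ∩ {b0,b2} = {b0}; idom=b0
  b5: preds {b1,b3}: {b0,b1} ∩ {b0,b3} = {b0}; idom=b0
  b8: preds {b2,b5,b7}: {b0,b2} ∩ {b0,b5} ∩ {b0,b3,b4,b7} = {b0}; idom=b0
  b9: preds {b4,b6,b7,b8}: {b0,b3,b4} ∩ {b0,b3,b4,b6} ∩ {b0,b3,b4,b7} ∩ {b0,b8} = {b0}; idom=b0

DF walk-up:
  b3←b0: walk · to b0
  b3←b1: walk b1 to b0
  b3←b2: walk b2 to b0
  b5←b1: walk b1 to b0
  b5←b3: walk b3 to b0
  b8←b2: walk b2 to b0
  b8←b5: walk b5 to b0
  b8←b7: walk b7→b4→b3 to b0
  b9←b4: walk b4→b3 to b0
  b9←b6: walk b6→b4→b3 to b0
  b9←b7: walk b7→b4→b3 to b0
  b9←b8: walk b8 to b0
  b0: DF=∅
  b1: DF={b3,b5}
  b2: DF={b3,b8}
  b3: DF={b5,b8,b9}
  b4: DF={b8,b9}
  b5: DF={b8}
  b6: DF={b9}
  b7: DF={b8,b9}
  b8: DF={b9}
  b9: DF=∅

DF(b1) = ["b3", "b5"]

Answer: ["b3", "b5"]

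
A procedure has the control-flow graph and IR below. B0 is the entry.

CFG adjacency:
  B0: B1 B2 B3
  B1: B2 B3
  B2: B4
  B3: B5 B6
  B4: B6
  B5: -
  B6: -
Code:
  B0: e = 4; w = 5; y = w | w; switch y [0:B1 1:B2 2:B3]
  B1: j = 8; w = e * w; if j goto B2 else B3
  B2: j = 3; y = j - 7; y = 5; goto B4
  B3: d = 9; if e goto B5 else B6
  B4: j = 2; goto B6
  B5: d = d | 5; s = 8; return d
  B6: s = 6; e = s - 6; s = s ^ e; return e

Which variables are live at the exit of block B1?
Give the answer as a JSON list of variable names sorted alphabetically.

Answer: ["e"]

Derivation:
def/use:
  B0: def={e,w,y} ue=∅
  B1: def={j,w} ue={e,w}
  B2: def={j,y} ue=∅
  B3: def={d} ue={e}
  B4: def={j} ue=∅
  B5: def={d,s} ue={d}
  B6: def={e,s} ue=∅

Live sets:
  B0: in=∅ out={e,w}
  B1: in={e,w} out={e}
  B2: in=∅ out=∅
  B3: in={e} out={d}
  B4: in=∅ out=∅
  B5: in={d} out=∅
  B6: in=∅ out=∅

live-out(B1) = ["e"]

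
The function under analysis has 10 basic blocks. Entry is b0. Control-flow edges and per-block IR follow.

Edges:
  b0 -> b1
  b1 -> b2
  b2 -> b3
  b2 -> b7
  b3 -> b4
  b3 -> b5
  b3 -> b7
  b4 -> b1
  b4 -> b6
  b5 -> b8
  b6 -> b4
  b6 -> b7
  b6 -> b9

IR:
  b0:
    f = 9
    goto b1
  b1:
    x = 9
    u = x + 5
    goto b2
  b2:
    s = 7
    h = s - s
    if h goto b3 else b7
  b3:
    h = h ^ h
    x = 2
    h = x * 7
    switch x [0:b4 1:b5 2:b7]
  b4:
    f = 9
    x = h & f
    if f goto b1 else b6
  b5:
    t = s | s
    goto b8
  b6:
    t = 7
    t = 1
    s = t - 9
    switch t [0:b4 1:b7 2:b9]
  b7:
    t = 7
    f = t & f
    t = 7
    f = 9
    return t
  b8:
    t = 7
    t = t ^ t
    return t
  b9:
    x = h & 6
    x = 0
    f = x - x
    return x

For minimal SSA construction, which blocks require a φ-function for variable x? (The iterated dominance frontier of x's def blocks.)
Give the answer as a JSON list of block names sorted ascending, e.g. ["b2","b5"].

idom tree: b1←b0 b2←b1 b3←b2 b4←b3 b5←b3 b6←b4 b7←b2 b8←b5 b9←b6
Dom∩ at merges:
  b1: preds {b0,b4}: {b0} ∩ {b0,b1,b2,b3,b4} = {b0}; idom=b0
  b4: preds {b3,b6}: {b0,b1,b2,b3} ∩ {b0,b1,b2,b3,b4,b6} = {b0,b1,b2,b3}; idom=b3
  b7: preds {b2,b3,b6}: {b0,b1,b2} ∩ {b0,b1,b2,b3} ∩ {b0,b1,b2,b3,b4,b6} = {b0,b1,b2}; idom=b2

DF derivation:
  b1←b0: walk · to b0
  b1←b4: walk b4→b3→b2→b1 to b0
  b4←b3: walk · to b3
  b4←b6: walk b6→b4 to b3
  b7←b2: walk · to b2
  b7←b3: walk b3 to b2
  b7←b6: walk b6→b4→b3 to b2
  b0: DF=∅
  b1: DF={b1}
  b2: DF={b1}
  b3: DF={b1,b7}
  b4: DF={b1,b4,b7}
  b5: DF=∅
  b6: DF={b4,b7}
  b7: DF=∅
  b8: DF=∅
  b9: DF=∅

φ for x: defs {b1,b3,b4,b9}
  DF⁺ = {b1,b4,b7}

Answer: ["b1", "b4", "b7"]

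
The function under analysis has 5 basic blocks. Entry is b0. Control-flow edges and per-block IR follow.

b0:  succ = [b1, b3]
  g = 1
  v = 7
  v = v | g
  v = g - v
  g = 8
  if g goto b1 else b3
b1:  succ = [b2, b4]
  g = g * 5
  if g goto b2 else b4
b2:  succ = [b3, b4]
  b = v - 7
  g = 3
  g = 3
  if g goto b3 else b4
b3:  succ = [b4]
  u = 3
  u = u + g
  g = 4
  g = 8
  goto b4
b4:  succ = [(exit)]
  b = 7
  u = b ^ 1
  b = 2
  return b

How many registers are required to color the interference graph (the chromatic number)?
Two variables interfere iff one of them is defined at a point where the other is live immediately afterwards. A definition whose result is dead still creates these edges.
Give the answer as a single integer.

def/use:
  b0 def {g,v} use ∅
  b1 def {g} use {g}
  b2 def {b,g} use {v}
  b3 def {g,u} use {g}
  b4 def {b,u} use ∅

Liveness:
  b0 li=∅ lo={g,v}
  b1 li={g,v} lo={v}
  b2 li={v} lo={g}
  b3 li={g} lo=∅
  b4 li=∅ lo=∅

Interfere edges:
  b↔∅
  g↔{u,v}
  u↔{g}
  v↔{g}

Chromatic number:
  clique {g,u} ⇒ need ≥ 2
  2-colouring: R0={b,g}  R1={u,v}
  χ = 2

Answer: 2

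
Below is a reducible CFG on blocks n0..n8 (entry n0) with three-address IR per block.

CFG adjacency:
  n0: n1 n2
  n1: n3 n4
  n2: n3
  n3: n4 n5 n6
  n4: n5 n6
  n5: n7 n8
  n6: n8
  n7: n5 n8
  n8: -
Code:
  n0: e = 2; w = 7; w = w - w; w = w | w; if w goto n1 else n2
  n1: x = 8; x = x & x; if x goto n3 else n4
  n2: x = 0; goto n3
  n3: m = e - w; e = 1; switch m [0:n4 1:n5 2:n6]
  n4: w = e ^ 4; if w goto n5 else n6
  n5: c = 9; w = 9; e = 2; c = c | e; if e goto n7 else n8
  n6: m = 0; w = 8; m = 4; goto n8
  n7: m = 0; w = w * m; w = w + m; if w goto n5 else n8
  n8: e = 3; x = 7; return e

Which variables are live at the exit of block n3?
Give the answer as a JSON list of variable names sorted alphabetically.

Answer: ["e"]

Derivation:
Block summaries:
  n0 def {e,w} use ∅
  n1 def {x} use ∅
  n2 def {x} use ∅
  n3 def {e,m} use {e,w}
  n4 def {w} use {e}
  n5 def {c,e,w} use ∅
  n6 def {m,w} use ∅
  n7 def {m,w} use {w}
  n8 def {e,x} use ∅

Live sets:
  n0: in=∅ out={e,w}
  n1: in={e,w} out={e,w}
  n2: in={e,w} out={e,w}
  n3: in={e,w} out={e}
  n4: in={e} out=∅
  n5: in=∅ out={w}
  n6: in=∅ out=∅
  n7: in={w} out=∅
  n8: in=∅ out=∅

live-out(n3) = ["e"]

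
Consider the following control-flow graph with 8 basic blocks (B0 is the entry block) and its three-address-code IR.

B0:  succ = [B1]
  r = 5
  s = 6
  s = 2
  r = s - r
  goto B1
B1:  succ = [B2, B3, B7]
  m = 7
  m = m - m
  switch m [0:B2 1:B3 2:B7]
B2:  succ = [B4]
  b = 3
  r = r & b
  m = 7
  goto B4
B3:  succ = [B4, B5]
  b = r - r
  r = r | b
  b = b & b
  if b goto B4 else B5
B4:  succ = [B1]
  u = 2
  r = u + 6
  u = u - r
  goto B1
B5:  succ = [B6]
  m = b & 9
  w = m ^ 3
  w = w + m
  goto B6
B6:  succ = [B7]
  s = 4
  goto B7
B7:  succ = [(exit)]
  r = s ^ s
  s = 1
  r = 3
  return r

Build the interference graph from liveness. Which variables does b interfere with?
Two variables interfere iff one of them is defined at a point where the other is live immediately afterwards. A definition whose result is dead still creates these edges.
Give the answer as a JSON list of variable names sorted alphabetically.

Answer: ["r", "s"]

Analysis:
Per-block:
  B0: {r,s} / ∅
  B1: {m} / ∅
  B2: {b,m,r} / {r}
  B3: {b,r} / {r}
  B4: {r,u} / ∅
  B5: {m,w} / {b}
  B6: {s} / ∅
  B7: {r,s} / {s}

Live sets:
  B0 li=∅ lo={r,s}
  B1 li={r,s} lo={r,s}
  B2 li={r,s} lo={s}
  B3 li={r,s} lo={b,s}
  B4 li={s} lo={r,s}
  B5 li={b} lo=∅
  B6 li=∅ lo={s}
  B7 li={s} lo=∅

Interference:
  b — {r,s}
  m — {r,s,w}
  r — {b,m,s,u}
  s — {b,m,r,u}
  u — {r,s}
  w — {m}

N(b) = ["r", "s"]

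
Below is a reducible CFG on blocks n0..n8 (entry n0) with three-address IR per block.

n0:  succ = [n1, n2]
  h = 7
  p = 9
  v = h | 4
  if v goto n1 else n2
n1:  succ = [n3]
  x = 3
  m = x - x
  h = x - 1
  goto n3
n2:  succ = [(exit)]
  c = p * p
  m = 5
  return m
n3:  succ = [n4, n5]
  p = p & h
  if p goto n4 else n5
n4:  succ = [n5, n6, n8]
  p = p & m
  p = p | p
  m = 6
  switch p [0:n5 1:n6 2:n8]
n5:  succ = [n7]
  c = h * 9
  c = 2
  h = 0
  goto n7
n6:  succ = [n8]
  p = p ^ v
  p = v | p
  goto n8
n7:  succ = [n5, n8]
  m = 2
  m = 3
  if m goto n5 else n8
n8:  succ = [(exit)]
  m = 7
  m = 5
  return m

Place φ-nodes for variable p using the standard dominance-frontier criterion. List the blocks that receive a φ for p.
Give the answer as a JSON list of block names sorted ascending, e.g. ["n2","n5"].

idom tree: n1←n0 n2←n0 n3←n1 n4←n3 n5←n3 n6←n4 n7←n5 n8←n3
Dom at joins:
  n5: preds {n3,n4,n7}: {n0,n1,n3} ∩ {n0,n1,n3,n4} ∩ {n0,n1,n3,n5,n7} = {n0,n1,n3}; idom=n3
  n8: preds {n4,n6,n7}: {n0,n1,n3,n4} ∩ {n0,n1,n3,n4,n6} ∩ {n0,n1,n3,n5,n7} = {n0,n1,n3}; idom=n3

Frontier:
  join n5 pred n3: · stop@n3
  join n5 pred n4: n4 stop@n3
  join n5 pred n7: n7→n5 stop@n3
  join n8 pred n4: n4 stop@n3
  join n8 pred n6: n6→n4 stop@n3
  join n8 pred n7: n7→n5 stop@n3
  DF(n0)=∅
  DF(n1)=∅
  DF(n2)=∅
  DF(n3)=∅
  DF(n4)={n5,n8}
  DF(n5)={n5,n8}
  DF(n6)={n8}
  DF(n7)={n5,n8}
  DF(n8)=∅

φ for p: defs {n0,n3,n4,n6}
  DF⁺ = {n5,n8}

Answer: ["n5", "n8"]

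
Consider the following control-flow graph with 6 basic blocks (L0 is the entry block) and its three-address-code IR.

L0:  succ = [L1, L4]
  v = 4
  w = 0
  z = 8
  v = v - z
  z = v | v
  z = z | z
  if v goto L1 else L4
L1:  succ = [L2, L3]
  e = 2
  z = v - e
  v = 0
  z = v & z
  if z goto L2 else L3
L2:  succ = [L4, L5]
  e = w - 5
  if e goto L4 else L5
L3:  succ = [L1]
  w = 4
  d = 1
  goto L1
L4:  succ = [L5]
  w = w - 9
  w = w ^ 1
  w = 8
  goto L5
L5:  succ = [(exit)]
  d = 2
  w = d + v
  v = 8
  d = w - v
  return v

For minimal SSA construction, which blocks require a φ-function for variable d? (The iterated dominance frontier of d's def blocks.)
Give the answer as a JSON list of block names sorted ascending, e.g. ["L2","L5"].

Answer: ["L1", "L4", "L5"]

Working:
idom tree: L1←L0 L2←L1 L3←L1 L4←L0 L5←L0
Dom at joins:
  L1: preds {L0,L3}: {L0} ∩ {L0,L1,L3} = {L0}; idom=L0
  L4: preds {L0,L2}: {L0} ∩ {L0,L1,L2} = {L0}; idom=L0
  L5: preds {L2,L4}: {L0,L1,L2} ∩ {L0,L4} = {L0}; idom=L0

DF derivation:
  join L1 pred L0: · stop@L0
  join L1 pred L3: L3→L1 stop@L0
  join L4 pred L0: · stop@L0
  join L4 pred L2: L2→L1 stop@L0
  join L5 pred L2: L2→L1 stop@L0
  join L5 pred L4: L4 stop@L0
  DF(L0)=∅
  DF(L1)={L1,L4,L5}
  DF(L2)={L4,L5}
  DF(L3)={L1}
  DF(L4)={L5}
  DF(L5)=∅

φ for d: defs {L3,L5}
  DF⁺ = {L1,L4,L5}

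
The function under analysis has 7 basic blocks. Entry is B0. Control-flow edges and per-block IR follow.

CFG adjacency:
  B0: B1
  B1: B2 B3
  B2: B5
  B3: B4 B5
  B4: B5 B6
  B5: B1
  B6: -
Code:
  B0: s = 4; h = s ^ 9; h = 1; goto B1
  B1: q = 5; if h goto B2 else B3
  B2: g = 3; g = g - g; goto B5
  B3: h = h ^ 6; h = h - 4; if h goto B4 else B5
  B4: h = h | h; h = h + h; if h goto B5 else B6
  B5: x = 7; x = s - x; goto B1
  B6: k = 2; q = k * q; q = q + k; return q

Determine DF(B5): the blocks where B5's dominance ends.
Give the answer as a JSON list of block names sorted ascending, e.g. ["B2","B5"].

Answer: ["B1"]

Derivation:
idom tree: B1←B0 B2←B1 B3←B1 B4←B3 B5←B1 B6←B4
Dom∩ at merges:
  B1: preds {B0,B5}: {B0} ∩ {B0,B1,B5} = {B0}; idom=B0
  B5: preds {B2,B3,B4}: {B0,B1,B2} ∩ {B0,B1,B3} ∩ {B0,B1,B3,B4} = {B0,B1}; idom=B1

Frontier:
  join B1 pred B0: · stop@B0
  join B1 pred B5: B5→B1 stop@B0
  join B5 pred B2: B2 stop@B1
  join B5 pred B3: B3 stop@B1
  join B5 pred B4: B4→B3 stop@B1
  DF(B0)=∅
  DF(B1)={B1}
  DF(B2)={B5}
  DF(B3)={B5}
  DF(B4)={B5}
  DF(B5)={B1}
  DF(B6)=∅

DF(B5) = ["B1"]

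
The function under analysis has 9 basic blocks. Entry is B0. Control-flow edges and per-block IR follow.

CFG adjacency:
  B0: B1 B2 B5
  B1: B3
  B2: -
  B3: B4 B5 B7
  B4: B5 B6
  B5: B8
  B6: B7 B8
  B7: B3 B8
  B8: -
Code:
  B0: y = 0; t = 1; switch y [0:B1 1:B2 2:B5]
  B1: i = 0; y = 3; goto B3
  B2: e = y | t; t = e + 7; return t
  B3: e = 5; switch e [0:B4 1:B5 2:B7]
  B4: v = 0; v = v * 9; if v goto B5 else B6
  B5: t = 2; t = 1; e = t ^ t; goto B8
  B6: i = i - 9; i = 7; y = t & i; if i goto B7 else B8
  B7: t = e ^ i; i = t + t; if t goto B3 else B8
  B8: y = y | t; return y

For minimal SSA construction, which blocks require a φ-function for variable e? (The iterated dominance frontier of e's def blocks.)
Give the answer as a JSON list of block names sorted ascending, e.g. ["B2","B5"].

idom tree: B1←B0 B2←B0 B3←B1 B4←B3 B5←B0 B6←B4 B7←B3 B8←B0
Join-block Dom:
  B3: preds {B1,B7}: {B0,B1} ∩ {B0,B1,B3,B7} = {B0,B1}; idom=B1
  B5: preds {B0,B3,B4}: {B0} ∩ {B0,B1,B3} ∩ {B0,B1,B3,B4} = {B0}; idom=B0
  B7: preds {B3,B6}: {B0,B1,B3} ∩ {B0,B1,B3,B4,B6} = {B0,B1,B3}; idom=B3
  B8: preds {B5,B6,B7}: {B0,B5} ∩ {B0,B1,B3,B4,B6} ∩ {B0,B1,B3,B7} = {B0}; idom=B0

Frontier:
  join B3 pred B1: · stop@B1
  join B3 pred B7: B7→B3 stop@B1
  join B5 pred B0: · stop@B0
  join B5 pred B3: B3→B1 stop@B0
  join B5 pred B4: B4→B3→B1 stop@B0
  join B7 pred B3: · stop@B3
  join B7 pred B6: B6→B4 stop@B3
  join B8 pred B5: B5 stop@B0
  join B8 pred B6: B6→B4→B3→B1 stop@B0
  join B8 pred B7: B7→B3→B1 stop@B0
  B0 → ∅
  B1 → {B5,B8}
  B2 → ∅
  B3 → {B3,B5,B8}
  B4 → {B5,B7,B8}
  B5 → {B8}
  B6 → {B7,B8}
  B7 → {B3,B8}
  B8 → ∅

φ for e: defs {B2,B3,B5}
  DF⁺ = {B3,B5,B8}

Answer: ["B3", "B5", "B8"]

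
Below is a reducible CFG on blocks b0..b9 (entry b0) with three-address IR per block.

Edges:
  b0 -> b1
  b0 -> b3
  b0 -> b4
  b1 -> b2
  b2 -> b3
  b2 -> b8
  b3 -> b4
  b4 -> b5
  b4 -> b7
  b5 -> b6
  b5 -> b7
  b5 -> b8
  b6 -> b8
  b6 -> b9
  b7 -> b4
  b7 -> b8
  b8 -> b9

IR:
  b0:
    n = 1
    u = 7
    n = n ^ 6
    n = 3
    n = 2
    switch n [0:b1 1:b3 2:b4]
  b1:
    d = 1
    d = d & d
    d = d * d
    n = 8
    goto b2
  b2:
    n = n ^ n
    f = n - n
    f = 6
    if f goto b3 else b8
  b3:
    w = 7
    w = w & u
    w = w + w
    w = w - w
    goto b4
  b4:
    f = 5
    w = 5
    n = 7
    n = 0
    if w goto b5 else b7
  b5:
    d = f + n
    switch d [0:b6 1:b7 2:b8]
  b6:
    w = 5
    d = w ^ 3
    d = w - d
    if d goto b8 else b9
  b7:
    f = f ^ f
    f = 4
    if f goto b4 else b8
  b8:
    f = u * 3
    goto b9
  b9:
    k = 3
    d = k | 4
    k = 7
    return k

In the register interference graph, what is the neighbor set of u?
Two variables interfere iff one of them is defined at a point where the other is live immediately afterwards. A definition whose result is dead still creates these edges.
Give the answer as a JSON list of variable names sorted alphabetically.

def/use:
  b0: def={n,u} ue=∅
  b1: def={d,n} ue=∅
  b2: def={f,n} ue={n}
  b3: def={w} ue={u}
  b4: def={f,n,w} ue=∅
  b5: def={d} ue={f,n}
  b6: def={d,w} ue=∅
  b7: def={f} ue={f}
  b8: def={f} ue={u}
  b9: def={d,k} ue=∅

Liveness:
  live b0: ∅→{u}
  live b1: {u}→{n,u}
  live b2: {n,u}→{u}
  live b3: {u}→{u}
  live b4: {u}→{f,n,u}
  live b5: {f,n,u}→{f,u}
  live b6: {u}→{u}
  live b7: {f,u}→{u}
  live b8: {u}→∅
  live b9: ∅→∅

Interference:
  d: {f,u,w}
  f: {d,n,u,w}
  k: ∅
  n: {f,u,w}
  u: {d,f,n,w}
  w: {d,f,n,u}

N(u) = ["d", "f", "n", "w"]

Answer: ["d", "f", "n", "w"]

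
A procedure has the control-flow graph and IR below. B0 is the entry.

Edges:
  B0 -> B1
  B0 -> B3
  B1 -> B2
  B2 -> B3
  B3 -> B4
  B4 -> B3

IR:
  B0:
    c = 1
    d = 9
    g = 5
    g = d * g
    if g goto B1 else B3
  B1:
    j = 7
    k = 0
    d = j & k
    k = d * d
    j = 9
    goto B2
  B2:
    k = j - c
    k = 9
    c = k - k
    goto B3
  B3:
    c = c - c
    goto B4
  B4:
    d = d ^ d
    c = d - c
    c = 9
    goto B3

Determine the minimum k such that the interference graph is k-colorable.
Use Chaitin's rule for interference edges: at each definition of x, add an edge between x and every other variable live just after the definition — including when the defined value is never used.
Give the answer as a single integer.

Answer: 4

Derivation:
Per-block:
  B0: def={c,d,g} ue=∅
  B1: def={d,j,k} ue=∅
  B2: def={c,k} ue={c,j}
  B3: def={c} ue={c}
  B4: def={c,d} ue={c,d}

Backward fixpoint:
  live B0: ∅→{c,d}
  live B1: {c}→{c,d,j}
  live B2: {c,d,j}→{c,d}
  live B3: {c,d}→{c,d}
  live B4: {c,d}→{c,d}

Interference:
  c — {d,g,j,k}
  d — {c,g,j,k}
  g — {c,d}
  j — {c,d,k}
  k — {c,d,j}

Chromatic number:
  {c,d,j,k} pairwise interfere (4-clique) ⇒ χ ≥ 4
  4-colouring: c0={c}  c1={d}  c2={g,j}  c3={k}
  χ = 4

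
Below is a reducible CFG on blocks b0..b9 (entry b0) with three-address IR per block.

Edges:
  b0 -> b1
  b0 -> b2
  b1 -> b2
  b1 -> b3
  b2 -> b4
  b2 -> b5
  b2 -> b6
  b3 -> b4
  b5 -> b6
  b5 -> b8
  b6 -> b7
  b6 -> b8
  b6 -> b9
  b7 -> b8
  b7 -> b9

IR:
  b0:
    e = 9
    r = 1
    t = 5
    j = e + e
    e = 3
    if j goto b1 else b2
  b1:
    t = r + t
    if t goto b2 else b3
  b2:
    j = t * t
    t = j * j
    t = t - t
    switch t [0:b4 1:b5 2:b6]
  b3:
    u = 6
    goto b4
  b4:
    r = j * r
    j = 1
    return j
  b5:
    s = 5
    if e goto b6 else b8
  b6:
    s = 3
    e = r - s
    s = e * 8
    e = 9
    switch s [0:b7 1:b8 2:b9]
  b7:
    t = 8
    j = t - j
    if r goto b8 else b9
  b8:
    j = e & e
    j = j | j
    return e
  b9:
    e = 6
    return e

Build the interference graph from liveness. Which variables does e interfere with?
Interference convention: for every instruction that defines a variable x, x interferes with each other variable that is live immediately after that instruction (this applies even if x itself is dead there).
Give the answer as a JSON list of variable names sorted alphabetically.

Per-block:
  b0: {e,j,r,t} / ∅
  b1: {t} / {r,t}
  b2: {j,t} / {t}
  b3: {u} / ∅
  b4: {j,r} / {j,r}
  b5: {s} / {e}
  b6: {e,s} / {r}
  b7: {j,t} / {j,r}
  b8: {j} / {e}
  b9: {e} / ∅

Live sets:
  live b0: ∅→{e,j,r,t}
  live b1: {e,j,r,t}→{e,j,r,t}
  live b2: {e,r,t}→{e,j,r}
  live b3: {j,r}→{j,r}
  live b4: {j,r}→∅
  live b5: {e,j,r}→{e,j,r}
  live b6: {j,r}→{e,j,r}
  live b7: {e,j,r}→{e}
  live b8: {e}→∅
  live b9: ∅→∅

Interfere edges:
  e — {j,r,s,t}
  j — {e,r,s,t,u}
  r — {e,j,s,t,u}
  s — {e,j,r}
  t — {e,j,r}
  u — {j,r}

N(e) = ["j", "r", "s", "t"]

Answer: ["j", "r", "s", "t"]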